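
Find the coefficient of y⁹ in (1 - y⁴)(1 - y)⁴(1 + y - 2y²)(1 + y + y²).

(1 - y⁴) has coefficients 1,0,0,0,-1 for degrees 0…4.
(1 - y)⁴ has coefficients 1,-4,6,-4,1,0,0,0,0,0 for degrees 0…9.
Multiplying by (1 + y - 2y²) gives running coefficients 1,-3,0,10,-15,9,-2,0,0,0 for degrees 0…9.
Finally multiplying by (1 + y + y²), the product of all factors after the first has coefficients 1,-2,-2,7,-5,4,-8,7,-2,0 for degrees 0…9.
[y⁹] = 1·0 − 1·4 = -4.

-4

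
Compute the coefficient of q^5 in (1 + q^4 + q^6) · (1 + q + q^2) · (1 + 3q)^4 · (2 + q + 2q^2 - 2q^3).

862

(1 + q^4 + q^6) has coefficients 1,0,0,0,1,0 for degrees 0…5.
(1 + q + q^2) has coefficients 1,1,1,0,0,0 for degrees 0…5.
Multiplying by (1 + 3q)^4 gives running coefficients 1,13,67,174,243,189 for degrees 0…5.
Finally multiplying by (2 + q + 2q^2 - 2q^3), the product of all factors after the first has coefficients 2,27,149,439,768,835 for degrees 0…5.
[q^5] = 1·835 + 1·27 = 862.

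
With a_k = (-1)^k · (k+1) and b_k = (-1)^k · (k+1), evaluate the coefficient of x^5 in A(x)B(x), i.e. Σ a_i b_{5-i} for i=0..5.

-56

Write out a_i and b_{5-i} for i = 0,…,5 and sum the products.
Σ = 1·(-6) − 2·5 + 3·(-4) − 4·3 + 5·(-2) − 6·1 = -56.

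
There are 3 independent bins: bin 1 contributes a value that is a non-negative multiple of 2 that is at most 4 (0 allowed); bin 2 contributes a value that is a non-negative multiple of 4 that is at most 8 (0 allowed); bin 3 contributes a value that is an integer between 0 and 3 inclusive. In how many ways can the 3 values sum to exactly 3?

The generating function for the choices is (1 + y^2 + y^4)·(1 + y^4 + y^8)·(1 + y + y^2 + y^3); the count is [y^3].
(1 + y^2 + y^4) has coefficients 1,0,1,0 for degrees 0…3.
(1 + y^4 + y^8) has coefficients 1,0,0,0 for degrees 0…3.
Finally multiplying by (1 + y + y^2 + y^3), the product of all factors after the first has coefficients 1,1,1,1 for degrees 0…3.
[y^3] = 1·1 + 1·1 = 2.

2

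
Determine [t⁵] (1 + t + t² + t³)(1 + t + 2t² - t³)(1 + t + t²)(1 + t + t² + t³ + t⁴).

34

(1 + t + t² + t³) has coefficients 1,1,1,1 for degrees 0…3.
(1 + t + 2t² - t³) has coefficients 1,1,2,-1,0,0 for degrees 0…5.
Multiplying by (1 + t + t²) gives running coefficients 1,2,4,2,1,-1 for degrees 0…5.
Finally multiplying by (1 + t + t² + t³ + t⁴), the product of all factors after the first has coefficients 1,3,7,9,10,8 for degrees 0…5.
[t⁵] = 1·8 + 1·10 + 1·9 + 1·7 = 34.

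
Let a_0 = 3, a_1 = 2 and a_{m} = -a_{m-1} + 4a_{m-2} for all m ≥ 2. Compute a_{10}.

The ordinary generating function has denominator 1 + z - 4z^2.
Iterating the recurrence: a_0,…,a_{10} = 3, 2, 10, -2, 42, -50, 218, -418, 1290, -2962, 8122.

8122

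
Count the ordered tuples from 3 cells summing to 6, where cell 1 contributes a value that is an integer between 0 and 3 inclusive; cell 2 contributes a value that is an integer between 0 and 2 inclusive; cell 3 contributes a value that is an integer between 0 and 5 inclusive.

11

The generating function for the choices is (1 + t + t^2 + t^3)·(1 + t + t^2)·(1 + t + t^2 + t^3 + t^4 + t^5); the count is [t^6].
(1 + t + t^2 + t^3) has coefficients 1,1,1,1 for degrees 0…3.
(1 + t + t^2) has coefficients 1,1,1,0,0,0,0 for degrees 0…6.
Finally multiplying by (1 + t + t^2 + t^3 + t^4 + t^5), the product of all factors after the first has coefficients 1,2,3,3,3,3,2 for degrees 0…6.
[t^6] = 1·2 + 1·3 + 1·3 + 1·3 = 11.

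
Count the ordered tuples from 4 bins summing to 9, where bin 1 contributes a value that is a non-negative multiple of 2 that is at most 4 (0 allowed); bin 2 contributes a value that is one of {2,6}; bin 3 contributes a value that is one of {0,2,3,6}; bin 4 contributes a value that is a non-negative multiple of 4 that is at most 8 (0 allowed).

3

The generating function for the choices is (1 + q^2 + q^4)·(q^2 + q^6)·(1 + q^2 + q^3 + q^6)·(1 + q^4 + q^8); the count is [q^9].
(1 + q^2 + q^4) has coefficients 1,0,1,0,1 for degrees 0…4.
(q^2 + q^6) has coefficients 0,0,1,0,0,0,1,0,0,0 for degrees 0…9.
Multiplying by (1 + q^2 + q^3 + q^6) gives running coefficients 0,0,1,0,1,1,1,0,2,1 for degrees 0…9.
Finally multiplying by (1 + q^4 + q^8), the product of all factors after the first has coefficients 0,0,1,0,1,1,2,0,3,2 for degrees 0…9.
[q^9] = 1·2 + 1·0 + 1·1 = 3.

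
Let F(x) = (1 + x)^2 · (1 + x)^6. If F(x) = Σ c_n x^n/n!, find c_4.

The EGF product rule gives c_4 = Σ_{k_1+k_2=4} C(4; k_1,k_2) · ∏ g_i(k_i), where (1+x)^2 gives the falling factorial (2)_k; (1+x)^6 gives the falling factorial (6)_k.
g_1(k) for k = 0…4: 1, 2, 2, 0, 0.
g_2(k) for k = 0…4: 1, 6, 30, 120, 360.
c_4 = Σ_k C(4,k)·g_1(k)·g_2(4−k) = 1·1·360 + 4·2·120 + 6·2·30 = 360 + 960 + 360 = 1680.

1680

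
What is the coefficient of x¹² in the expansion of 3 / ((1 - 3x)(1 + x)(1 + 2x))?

727275

The denominator gives the recurrence a_n = 7a_(n−2) + 6a_(n−3) for n ≥ 3; the numerator fixes a_0 = 3, a_1 = 0, a_2 = 21.
Iterating: 3, 0, 21, 18, 147, 252, 1137, 2646, 9471, 25344, 82173, 234234, 727275, so a_12 = 727275.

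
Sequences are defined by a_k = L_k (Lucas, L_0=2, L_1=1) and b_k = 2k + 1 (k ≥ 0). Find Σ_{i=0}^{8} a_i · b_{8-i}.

496

The convolution is the t^8 coefficient of A(t)B(t).
Σ = 2·17 + 1·15 + 3·13 + 4·11 + 7·9 + 11·7 + 18·5 + 29·3 + 47·1 = 496.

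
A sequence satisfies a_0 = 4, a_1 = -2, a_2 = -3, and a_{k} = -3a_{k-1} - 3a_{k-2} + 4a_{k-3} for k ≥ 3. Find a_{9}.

-6773

The ordinary generating function has denominator 1 + 3x + 3x^2 - 4x^3.
Iterating the recurrence: a_0,…,a_{9} = 4, -2, -3, 31, -92, 171, -113, -542, 2649, -6773.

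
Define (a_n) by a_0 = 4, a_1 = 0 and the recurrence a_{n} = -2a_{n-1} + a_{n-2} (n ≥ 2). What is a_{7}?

-280

The ordinary generating function has denominator 1 + 2t - t^2.
Iterating the recurrence: a_0,…,a_{7} = 4, 0, 4, -8, 20, -48, 116, -280.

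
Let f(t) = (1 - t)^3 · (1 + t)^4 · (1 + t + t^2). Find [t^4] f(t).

(1 - t)^3 has coefficients 1,-3,3,-1 for degrees 0…3.
(1 + t)^4 has coefficients 1,4,6,4,1 for degrees 0…4.
Finally multiplying by (1 + t + t^2), the product of all factors after the first has coefficients 1,5,11,14,11 for degrees 0…4.
[t^4] = 1·11 − 3·14 + 3·11 − 1·5 = -3.

-3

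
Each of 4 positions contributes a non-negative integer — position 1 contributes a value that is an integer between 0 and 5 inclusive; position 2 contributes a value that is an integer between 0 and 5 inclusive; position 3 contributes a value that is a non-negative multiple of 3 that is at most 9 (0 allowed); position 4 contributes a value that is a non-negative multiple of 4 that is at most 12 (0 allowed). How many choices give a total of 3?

5

The generating function for the choices is (1 + y + y^2 + y^3 + y^4 + y^5)·(1 + y + y^2 + y^3 + y^4 + y^5)·(1 + y^3 + y^6 + y^9)·(1 + y^4 + y^8 + y^12); the count is [y^3].
(1 + y + y^2 + y^3 + y^4 + y^5) has coefficients 1,1,1,1 for degrees 0…3.
(1 + y + y^2 + y^3 + y^4 + y^5) has coefficients 1,1,1,1 for degrees 0…3.
Multiplying by (1 + y^3 + y^6 + y^9) gives running coefficients 1,1,1,2 for degrees 0…3.
Finally multiplying by (1 + y^4 + y^8 + y^12), the product of all factors after the first has coefficients 1,1,1,2 for degrees 0…3.
[y^3] = 1·2 + 1·1 + 1·1 + 1·1 = 5.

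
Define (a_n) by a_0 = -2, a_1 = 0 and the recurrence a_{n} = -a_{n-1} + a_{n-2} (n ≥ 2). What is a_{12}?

The ordinary generating function has denominator 1 + q - q^2.
Iterating the recurrence: a_0,…,a_{12} = -2, 0, -2, 2, -4, 6, -10, 16, -26, 42, -68, 110, -178.

-178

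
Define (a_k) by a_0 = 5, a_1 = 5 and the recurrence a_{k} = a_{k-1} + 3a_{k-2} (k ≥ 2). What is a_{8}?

The ordinary generating function has denominator 1 - q - 3q^2.
Iterating the recurrence: a_0,…,a_{8} = 5, 5, 20, 35, 95, 200, 485, 1085, 2540.

2540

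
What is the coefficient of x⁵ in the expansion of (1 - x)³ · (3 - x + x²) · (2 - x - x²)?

(1 - x)³ has coefficients 1,-3,3,-1 for degrees 0…3.
(3 - x + x²) has coefficients 3,-1,1,0,0,0 for degrees 0…5.
Finally multiplying by (2 - x - x²), the product of all factors after the first has coefficients 6,-5,0,0,-1,0 for degrees 0…5.
[x⁵] = 1·0 − 3·(-1) + 3·0 − 1·0 = 3.

3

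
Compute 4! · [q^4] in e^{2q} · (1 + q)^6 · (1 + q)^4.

The EGF product rule gives c_4 = Σ_{k_1+k_2+k_3=4} C(4; k_1,k_2,k_3) · ∏ g_i(k_i), where e^{2q} gives (2)^k; (1+q)^6 gives the falling factorial (6)_k; (1+q)^4 gives the falling factorial (4)_k.
g_1(k) for k = 0…4: 1, 2, 4, 8, 16.
g_2(k) for k = 0…4: 1, 6, 30, 120, 360.
g_3(k) for k = 0…4: 1, 4, 12, 24, 24.
First combine the last two factors: h(k) = Σ_j C(k,j)·g_2(j)·g_3(k−j) for k = 0…4: 1, 10, 90, 720, 5040.
c_4 = Σ_k C(4,k)·g_1(k)·h(4−k) = 1·1·5040 + 4·2·720 + 6·4·90 + 4·8·10 + 1·16·1 = 5040 + 5760 + 2160 + 320 + 16 = 13296.

13296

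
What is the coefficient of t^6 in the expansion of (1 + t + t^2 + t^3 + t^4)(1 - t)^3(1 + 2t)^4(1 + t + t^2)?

-15

(1 + t + t^2 + t^3 + t^4) has coefficients 1,1,1,1,1 for degrees 0…4.
(1 - t)^3 has coefficients 1,-3,3,-1,0,0,0 for degrees 0…6.
Multiplying by (1 + 2t)^4 gives running coefficients 1,5,3,-17,-16,24,16 for degrees 0…6.
Finally multiplying by (1 + t + t^2), the product of all factors after the first has coefficients 1,6,9,-9,-30,-9,24 for degrees 0…6.
[t^6] = 1·24 + 1·(-9) + 1·(-30) + 1·(-9) + 1·9 = -15.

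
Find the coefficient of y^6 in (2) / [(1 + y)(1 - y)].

Partial fractions give a closed form: a_n = (1)·(-1)^n + (1)·1^n.
At n = 6: a_6 = 2.

2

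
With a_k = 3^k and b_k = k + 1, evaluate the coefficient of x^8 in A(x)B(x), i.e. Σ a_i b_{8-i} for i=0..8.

Write out a_i and b_{8-i} for i = 0,…,8 and sum the products.
Σ = 1·9 + 3·8 + 9·7 + 27·6 + 81·5 + 243·4 + 729·3 + 2187·2 + 6561·1 = 14757.

14757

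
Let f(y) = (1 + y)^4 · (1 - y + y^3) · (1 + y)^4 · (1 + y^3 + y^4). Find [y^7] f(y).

101

(1 + y)^4 has coefficients 1,4,6,4,1 for degrees 0…4.
(1 - y + y^3) has coefficients 1,-1,0,1,0,0,0,0 for degrees 0…7.
Multiplying by (1 + y)^4 gives running coefficients 1,3,2,-1,1,5,4,1 for degrees 0…7.
Finally multiplying by (1 + y^3 + y^4), the product of all factors after the first has coefficients 1,3,2,0,5,10,5,1 for degrees 0…7.
[y^7] = 1·1 + 4·5 + 6·10 + 4·5 + 1·0 = 101.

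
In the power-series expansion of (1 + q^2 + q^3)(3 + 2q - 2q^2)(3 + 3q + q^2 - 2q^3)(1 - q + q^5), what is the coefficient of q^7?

26

(1 + q^2 + q^3) has coefficients 1,0,1,1 for degrees 0…3.
(3 + 2q - 2q^2) has coefficients 3,2,-2,0,0,0,0,0 for degrees 0…7.
Multiplying by (3 + 3q + q^2 - 2q^3) gives running coefficients 9,15,3,-10,-6,4,0,0 for degrees 0…7.
Finally multiplying by (1 - q + q^5), the product of all factors after the first has coefficients 9,6,-12,-13,4,19,11,3 for degrees 0…7.
[q^7] = 1·3 + 1·19 + 1·4 = 26.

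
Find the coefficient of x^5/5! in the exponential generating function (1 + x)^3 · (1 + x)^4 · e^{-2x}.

The EGF product rule gives c_5 = Σ_{k_1+k_2+k_3=5} C(5; k_1,k_2,k_3) · ∏ g_i(k_i), where (1+x)^3 gives the falling factorial (3)_k; (1+x)^4 gives the falling factorial (4)_k; e^{-2x} gives (-2)^k.
g_1(k) for k = 0…5: 1, 3, 6, 6, 0, 0.
g_2(k) for k = 0…5: 1, 4, 12, 24, 24, 0.
g_3(k) for k = 0…5: 1, -2, 4, -8, 16, -32.
First combine the last two factors: h(k) = Σ_j C(k,j)·g_2(j)·g_3(k−j) for k = 0…5: 1, 2, 0, -8, 8, 48.
c_5 = Σ_k C(5,k)·g_1(k)·h(5−k) = 1·1·48 + 5·3·8 + 10·6·(-8) = 48 + 120 − 480 = -312.

-312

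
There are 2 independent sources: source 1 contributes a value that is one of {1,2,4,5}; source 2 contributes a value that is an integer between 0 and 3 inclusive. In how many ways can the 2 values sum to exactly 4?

The generating function for the choices is (t + t^2 + t^4 + t^5)·(1 + t + t^2 + t^3); the count is [t^4].
(t + t^2 + t^4 + t^5) has coefficients 0,1,1,0,1 for degrees 0…4.
(1 + t + t^2 + t^3) has coefficients 1,1,1,1,0 for degrees 0…4.
[t^4] = 1·1 + 1·1 + 1·1 = 3.

3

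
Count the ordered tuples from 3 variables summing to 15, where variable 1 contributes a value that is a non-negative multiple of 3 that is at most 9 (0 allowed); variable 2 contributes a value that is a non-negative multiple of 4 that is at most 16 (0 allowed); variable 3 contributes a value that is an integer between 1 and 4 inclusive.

4

The generating function for the choices is (1 + z^3 + z^6 + z^9)·(1 + z^4 + z^8 + z^12 + z^16)·(z + z^2 + z^3 + z^4); the count is [z^15].
(1 + z^3 + z^6 + z^9) has coefficients 1,0,0,1,0,0,1,0,0,1 for degrees 0…9.
(1 + z^4 + z^8 + z^12 + z^16) has coefficients 1,0,0,0,1,0,0,0,1,0,0,0,1,0,0,0 for degrees 0…15.
Finally multiplying by (z + z^2 + z^3 + z^4), the product of all factors after the first has coefficients 0,1,1,1,1,1,1,1,1,1,1,1,1,1,1,1 for degrees 0…15.
[z^15] = 1·1 + 1·1 + 1·1 + 1·1 = 4.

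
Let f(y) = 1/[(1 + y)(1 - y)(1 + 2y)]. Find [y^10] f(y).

The denominator gives the recurrence a_n = −2a_(n−1) + a_(n−2) + 2a_(n−3) for n ≥ 3; the numerator fixes a_0 = 1, a_1 = -2, a_2 = 5.
Iterating: 1, -2, 5, -10, 21, -42, 85, -170, 341, -682, 1365, so a_10 = 1365.

1365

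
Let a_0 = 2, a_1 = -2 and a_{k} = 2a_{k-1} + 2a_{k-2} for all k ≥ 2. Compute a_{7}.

-176

The ordinary generating function has denominator 1 - 2z - 2z^2.
Iterating the recurrence: a_0,…,a_{7} = 2, -2, 0, -4, -8, -24, -64, -176.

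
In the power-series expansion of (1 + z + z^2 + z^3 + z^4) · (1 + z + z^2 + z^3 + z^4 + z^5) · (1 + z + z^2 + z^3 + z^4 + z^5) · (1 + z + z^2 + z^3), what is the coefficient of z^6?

68

(1 + z + z^2 + z^3 + z^4) has coefficients 1,1,1,1,1 for degrees 0…4.
(1 + z + z^2 + z^3 + z^4 + z^5) has coefficients 1,1,1,1,1,1,0 for degrees 0…6.
Multiplying by (1 + z + z^2 + z^3 + z^4 + z^5) gives running coefficients 1,2,3,4,5,6,5 for degrees 0…6.
Finally multiplying by (1 + z + z^2 + z^3), the product of all factors after the first has coefficients 1,3,6,10,14,18,20 for degrees 0…6.
[z^6] = 1·20 + 1·18 + 1·14 + 1·10 + 1·6 = 68.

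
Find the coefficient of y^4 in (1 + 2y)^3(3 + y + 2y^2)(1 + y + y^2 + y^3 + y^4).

146

(1 + 2y)^3 has coefficients 1,6,12,8 for degrees 0…3.
(3 + y + 2y^2) has coefficients 3,1,2,0,0 for degrees 0…4.
Finally multiplying by (1 + y + y^2 + y^3 + y^4), the product of all factors after the first has coefficients 3,4,6,6,6 for degrees 0…4.
[y^4] = 1·6 + 6·6 + 12·6 + 8·4 = 146.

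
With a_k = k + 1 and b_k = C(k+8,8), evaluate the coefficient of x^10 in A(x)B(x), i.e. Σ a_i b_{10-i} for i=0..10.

184756

Write out a_i and b_{10-i} for i = 0,…,10 and sum the products.
Σ = 1·43758 + 2·24310 + 3·12870 + 4·6435 + 5·3003 + 6·1287 + 7·495 + 8·165 + 9·45 + 10·9 + 11·1 = 184756.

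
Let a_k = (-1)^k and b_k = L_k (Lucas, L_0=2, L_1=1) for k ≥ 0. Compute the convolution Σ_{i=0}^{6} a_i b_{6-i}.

14

This is [x^6] in the product of the two ordinary generating functions.
Σ = 1·18 − 1·11 + 1·7 − 1·4 + 1·3 − 1·1 + 1·2 = 14.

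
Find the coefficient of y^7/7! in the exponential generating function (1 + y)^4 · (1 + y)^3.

The EGF product rule gives c_7 = Σ_{k_1+k_2=7} C(7; k_1,k_2) · ∏ g_i(k_i), where (1+y)^4 gives the falling factorial (4)_k; (1+y)^3 gives the falling factorial (3)_k.
g_1(k) for k = 0…7: 1, 4, 12, 24, 24, 0, 0, 0.
g_2(k) for k = 0…7: 1, 3, 6, 6, 0, 0, 0, 0.
c_7 = Σ_k C(7,k)·g_1(k)·g_2(7−k) = 35·24·6 = 5040.

5040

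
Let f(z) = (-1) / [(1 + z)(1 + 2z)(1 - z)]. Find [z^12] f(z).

-5461

The denominator gives the recurrence a_n = −2a_(n−1) + a_(n−2) + 2a_(n−3) for n ≥ 3; the numerator fixes a_0 = -1, a_1 = 2, a_2 = -5.
Iterating: -1, 2, -5, 10, -21, 42, -85, 170, -341, 682, -1365, 2730, -5461, so a_12 = -5461.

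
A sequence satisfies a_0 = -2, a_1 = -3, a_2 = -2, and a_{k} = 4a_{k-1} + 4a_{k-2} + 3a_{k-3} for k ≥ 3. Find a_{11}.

-8587754

The ordinary generating function has denominator 1 - 4z - 4z^2 - 3z^3.
Iterating the recurrence: a_0,…,a_{11} = -2, -3, -2, -26, -121, -594, -2938, -14491, -71498, -352770, -1740545, -8587754.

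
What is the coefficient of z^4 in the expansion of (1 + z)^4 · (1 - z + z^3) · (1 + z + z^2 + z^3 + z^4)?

6

(1 + z)^4 has coefficients 1,4,6,4,1 for degrees 0…4.
(1 - z + z^3) has coefficients 1,-1,0,1,0 for degrees 0…4.
Finally multiplying by (1 + z + z^2 + z^3 + z^4), the product of all factors after the first has coefficients 1,0,0,1,1 for degrees 0…4.
[z^4] = 1·1 + 4·1 + 6·0 + 4·0 + 1·1 = 6.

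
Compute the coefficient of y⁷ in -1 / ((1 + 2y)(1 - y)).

Partial fractions give a closed form: a_n = (-2/3)·(-2)^n + (-1/3)·1^n.
At n = 7: a_7 = 85.

85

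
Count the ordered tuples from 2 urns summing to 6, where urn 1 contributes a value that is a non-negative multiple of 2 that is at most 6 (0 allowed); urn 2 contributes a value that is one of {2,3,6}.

2

The generating function for the choices is (1 + q² + q⁴ + q⁶)·(q² + q³ + q⁶); the count is [q⁶].
(1 + q² + q⁴ + q⁶) has coefficients 1,0,1,0,1,0,1 for degrees 0…6.
(q² + q³ + q⁶) has coefficients 0,0,1,1,0,0,1 for degrees 0…6.
[q⁶] = 1·1 + 1·0 + 1·1 + 1·0 = 2.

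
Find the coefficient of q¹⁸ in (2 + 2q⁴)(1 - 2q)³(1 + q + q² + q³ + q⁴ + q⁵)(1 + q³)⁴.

(2 + 2q⁴) has coefficients 2,0,0,0,2 for degrees 0…4.
(1 - 2q)³ has coefficients 1,-6,12,-8,0,0,0,0,0,0,0,0,0,0,0,0,0,0,0 for degrees 0…18.
Multiplying by (1 + q + q² + q³ + q⁴ + q⁵) gives running coefficients 1,-5,7,-1,-1,-1,-2,4,-8,0,0,0,0,0,0,0,0,0,0 for degrees 0…18.
Finally multiplying by (1 + q³)⁴, the product of all factors after the first has coefficients 1,-5,7,3,-21,27,0,-30,30,-10,-10,-10,-15,15,-45,-9,15,-33,-2 for degrees 0…18.
[q¹⁸] = 2·(-2) + 2·(-45) = -94.

-94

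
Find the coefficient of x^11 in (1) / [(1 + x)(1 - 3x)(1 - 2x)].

395850

The denominator gives the recurrence a_n = 4a_(n−1) − a_(n−2) − 6a_(n−3) for n ≥ 3; the numerator fixes a_0 = 1, a_1 = 4, a_2 = 15.
Iterating: 1, 4, 15, 50, 161, 504, 1555, 4750, 14421, 43604, 131495, 395850, so a_11 = 395850.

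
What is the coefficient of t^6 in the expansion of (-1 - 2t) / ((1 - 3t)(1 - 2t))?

-3389

Partial fractions give a closed form: a_n = (-5)·3^n + (4)·2^n.
At n = 6: a_6 = -3389.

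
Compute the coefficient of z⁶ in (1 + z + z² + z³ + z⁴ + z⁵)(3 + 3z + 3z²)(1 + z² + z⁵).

(1 + z + z² + z³ + z⁴ + z⁵) has coefficients 1,1,1,1,1,1 for degrees 0…5.
(3 + 3z + 3z²) has coefficients 3,3,3,0,0,0,0 for degrees 0…6.
Finally multiplying by (1 + z² + z⁵), the product of all factors after the first has coefficients 3,3,6,3,3,3,3 for degrees 0…6.
[z⁶] = 1·3 + 1·3 + 1·3 + 1·3 + 1·6 + 1·3 = 21.

21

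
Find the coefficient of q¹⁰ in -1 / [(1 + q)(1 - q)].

-1

Partial fractions give a closed form: a_n = (-1/2)·(-1)^n + (-1/2)·1^n.
At n = 10: a_10 = -1.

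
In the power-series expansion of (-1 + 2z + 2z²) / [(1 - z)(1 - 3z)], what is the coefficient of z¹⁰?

The denominator gives the recurrence a_n = 4a_(n−1) − 3a_(n−2) for n ≥ 3; the numerator fixes a_0 = -1, a_1 = -2, a_2 = -3.
Iterating: -1, -2, -3, -6, -15, -42, -123, -366, -1095, -3282, -9843, so a_10 = -9843.

-9843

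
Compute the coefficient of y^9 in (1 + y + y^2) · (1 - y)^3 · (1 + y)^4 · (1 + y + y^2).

(1 + y + y^2) has coefficients 1,1,1 for degrees 0…2.
(1 - y)^3 has coefficients 1,-3,3,-1,0,0,0,0,0,0 for degrees 0…9.
Multiplying by (1 + y)^4 gives running coefficients 1,1,-3,-3,3,3,-1,-1,0,0 for degrees 0…9.
Finally multiplying by (1 + y + y^2), the product of all factors after the first has coefficients 1,2,-1,-5,-3,3,5,1,-2,-1 for degrees 0…9.
[y^9] = 1·(-1) + 1·(-2) + 1·1 = -2.

-2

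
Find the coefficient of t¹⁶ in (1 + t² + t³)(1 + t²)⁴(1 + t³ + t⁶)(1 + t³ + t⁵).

18

(1 + t² + t³) has coefficients 1,0,1,1 for degrees 0…3.
(1 + t²)⁴ has coefficients 1,0,4,0,6,0,4,0,1,0,0,0,0,0,0,0,0 for degrees 0…16.
Multiplying by (1 + t³ + t⁶) gives running coefficients 1,0,4,1,6,4,5,6,5,4,6,1,4,0,1,0,0 for degrees 0…16.
Finally multiplying by (1 + t³ + t⁵), the product of all factors after the first has coefficients 1,0,4,2,6,9,6,16,10,15,16,11,14,11,6,10,1 for degrees 0…16.
[t¹⁶] = 1·1 + 1·6 + 1·11 = 18.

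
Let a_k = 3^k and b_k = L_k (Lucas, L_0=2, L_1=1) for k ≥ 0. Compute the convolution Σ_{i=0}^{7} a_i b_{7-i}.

6527

This is [x^7] in the product of the two ordinary generating functions.
Σ = 1·29 + 3·18 + 9·11 + 27·7 + 81·4 + 243·3 + 729·1 + 2187·2 = 6527.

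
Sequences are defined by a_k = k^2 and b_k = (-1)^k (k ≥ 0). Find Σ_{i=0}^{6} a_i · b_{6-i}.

21

The convolution is the x^6 coefficient of A(x)B(x).
Σ = 0·1 + 1·(-1) + 4·1 + 9·(-1) + 16·1 + 25·(-1) + 36·1 = 21.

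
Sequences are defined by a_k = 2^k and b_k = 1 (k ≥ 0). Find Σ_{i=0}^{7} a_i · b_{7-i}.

255

This is [x^7] in the product of the two ordinary generating functions.
Σ = 1·1 + 2·1 + 4·1 + 8·1 + 16·1 + 32·1 + 64·1 + 128·1 = 255.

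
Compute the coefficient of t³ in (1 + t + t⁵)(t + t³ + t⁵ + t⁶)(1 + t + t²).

3

(1 + t + t⁵) has coefficients 1,1,0,0 for degrees 0…3.
(t + t³ + t⁵ + t⁶) has coefficients 0,1,0,1 for degrees 0…3.
Finally multiplying by (1 + t + t²), the product of all factors after the first has coefficients 0,1,1,2 for degrees 0…3.
[t³] = 1·2 + 1·1 = 3.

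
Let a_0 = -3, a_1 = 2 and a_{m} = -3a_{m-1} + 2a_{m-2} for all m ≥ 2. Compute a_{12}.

The ordinary generating function has denominator 1 + 3x - 2x^2.
Iterating the recurrence: a_0,…,a_{12} = -3, 2, -12, 40, -144, 512, -1824, 6496, -23136, 82400, -293472, 1045216, -3722592.

-3722592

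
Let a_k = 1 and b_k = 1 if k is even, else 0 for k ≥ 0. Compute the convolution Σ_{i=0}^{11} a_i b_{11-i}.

6

This is [x^11] in the product of the two ordinary generating functions.
Σ = 1·0 + 1·1 + 1·0 + 1·1 + 1·0 + 1·1 + 1·0 + 1·1 + 1·0 + 1·1 + 1·0 + 1·1 = 6.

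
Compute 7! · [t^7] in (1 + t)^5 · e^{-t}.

The EGF product rule gives c_7 = Σ_{k_1+k_2=7} C(7; k_1,k_2) · ∏ g_i(k_i), where (1+t)^5 gives the falling factorial (5)_k; e^{-t} gives (-1)^k.
g_1(k) for k = 0…7: 1, 5, 20, 60, 120, 120, 0, 0.
g_2(k) for k = 0…7: 1, -1, 1, -1, 1, -1, 1, -1.
c_7 = Σ_k C(7,k)·g_1(k)·g_2(7−k) = 1·1·(-1) + 7·5·1 + 21·20·(-1) + 35·60·1 + 35·120·(-1) + 21·120·1 = −1 + 35 − 420 + 2100 − 4200 + 2520 = 34.

34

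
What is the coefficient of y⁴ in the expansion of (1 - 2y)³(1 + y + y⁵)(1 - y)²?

(1 - 2y)³ has coefficients 1,-6,12,-8 for degrees 0…3.
(1 + y + y⁵) has coefficients 1,1,0,0,0 for degrees 0…4.
Finally multiplying by (1 - y)², the product of all factors after the first has coefficients 1,-1,-1,1,0 for degrees 0…4.
[y⁴] = 1·0 − 6·1 + 12·(-1) − 8·(-1) = -10.

-10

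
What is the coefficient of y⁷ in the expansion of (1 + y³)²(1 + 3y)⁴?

(1 + y³)² has coefficients 1,0,0,2,0,0,1 for degrees 0…6.
(1 + 3y)⁴ has coefficients 1,12,54,108,81,0,0,0 for degrees 0…7.
[y⁷] = 1·0 + 2·81 + 1·12 = 174.

174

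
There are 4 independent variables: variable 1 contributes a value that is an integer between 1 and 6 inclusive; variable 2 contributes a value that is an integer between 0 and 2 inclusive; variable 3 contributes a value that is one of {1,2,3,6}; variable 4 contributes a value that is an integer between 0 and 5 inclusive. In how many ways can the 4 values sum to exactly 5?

The generating function for the choices is (z + z^2 + z^3 + z^4 + z^5 + z^6)·(1 + z + z^2)·(z + z^2 + z^3 + z^6)·(1 + z + z^2 + z^3 + z^4 + z^5); the count is [z^5].
(z + z^2 + z^3 + z^4 + z^5 + z^6) has coefficients 0,1,1,1,1,1 for degrees 0…5.
(1 + z + z^2) has coefficients 1,1,1,0,0,0 for degrees 0…5.
Multiplying by (z + z^2 + z^3 + z^6) gives running coefficients 0,1,2,3,2,1 for degrees 0…5.
Finally multiplying by (1 + z + z^2 + z^3 + z^4 + z^5), the product of all factors after the first has coefficients 0,1,3,6,8,9 for degrees 0…5.
[z^5] = 1·8 + 1·6 + 1·3 + 1·1 + 1·0 = 18.

18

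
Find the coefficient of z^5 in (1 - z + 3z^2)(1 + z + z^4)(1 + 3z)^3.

(1 - z + 3z^2) has coefficients 1,-1,3 for degrees 0…2.
(1 + z + z^4) has coefficients 1,1,0,0,1,0 for degrees 0…5.
Finally multiplying by (1 + 3z)^3, the product of all factors after the first has coefficients 1,10,36,54,28,9 for degrees 0…5.
[z^5] = 1·9 − 1·28 + 3·54 = 143.

143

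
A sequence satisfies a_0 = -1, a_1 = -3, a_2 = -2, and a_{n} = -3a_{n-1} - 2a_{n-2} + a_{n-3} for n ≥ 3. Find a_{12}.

The ordinary generating function has denominator 1 + 3t + 2t^2 - t^3.
Iterating the recurrence: a_0,…,a_{12} = -1, -3, -2, 11, -32, 72, -141, 247, -387, 526, -557, 232, 944.

944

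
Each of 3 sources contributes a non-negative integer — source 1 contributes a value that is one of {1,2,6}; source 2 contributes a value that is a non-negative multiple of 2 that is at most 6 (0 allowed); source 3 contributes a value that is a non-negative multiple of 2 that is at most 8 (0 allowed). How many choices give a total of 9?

The generating function for the choices is (y + y^2 + y^6)·(1 + y^2 + y^4 + y^6)·(1 + y^2 + y^4 + y^6 + y^8); the count is [y^9].
(y + y^2 + y^6) has coefficients 0,1,1,0,0,0,1 for degrees 0…6.
(1 + y^2 + y^4 + y^6) has coefficients 1,0,1,0,1,0,1,0,0,0 for degrees 0…9.
Finally multiplying by (1 + y^2 + y^4 + y^6 + y^8), the product of all factors after the first has coefficients 1,0,2,0,3,0,4,0,4,0 for degrees 0…9.
[y^9] = 1·4 + 1·0 + 1·0 = 4.

4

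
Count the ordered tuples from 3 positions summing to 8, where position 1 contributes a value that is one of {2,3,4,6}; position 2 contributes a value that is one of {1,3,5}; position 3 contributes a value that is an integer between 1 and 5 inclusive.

The generating function for the choices is (q^2 + q^3 + q^4 + q^6)·(q + q^3 + q^5)·(q + q^2 + q^3 + q^4 + q^5); the count is [q^8].
(q^2 + q^3 + q^4 + q^6) has coefficients 0,0,1,1,1,0,1 for degrees 0…6.
(q + q^3 + q^5) has coefficients 0,1,0,1,0,1,0,0,0 for degrees 0…8.
Finally multiplying by (q + q^2 + q^3 + q^4 + q^5), the product of all factors after the first has coefficients 0,0,1,1,2,2,3,2,2 for degrees 0…8.
[q^8] = 1·3 + 1·2 + 1·2 + 1·1 = 8.

8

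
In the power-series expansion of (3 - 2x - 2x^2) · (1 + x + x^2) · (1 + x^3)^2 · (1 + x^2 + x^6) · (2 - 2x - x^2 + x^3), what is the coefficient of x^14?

5

(3 - 2x - 2x^2) has coefficients 3,-2,-2 for degrees 0…2.
(1 + x + x^2) has coefficients 1,1,1,0,0,0,0,0,0,0,0,0,0,0,0 for degrees 0…14.
Multiplying by (1 + x^3)^2 gives running coefficients 1,1,1,2,2,2,1,1,1,0,0,0,0,0,0 for degrees 0…14.
Multiplying by (1 + x^2 + x^6) gives running coefficients 1,1,2,3,3,4,4,4,3,3,3,2,1,1,1 for degrees 0…14.
Finally multiplying by (2 - 2x - x^2 + x^3), the product of all factors after the first has coefficients 2,0,1,2,-1,1,0,-1,-2,0,1,-2,-2,1,1 for degrees 0…14.
[x^14] = 3·1 − 2·1 − 2·(-2) = 5.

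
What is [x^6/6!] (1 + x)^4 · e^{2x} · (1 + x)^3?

130768

The EGF product rule gives c_6 = Σ_{k_1+k_2+k_3=6} C(6; k_1,k_2,k_3) · ∏ g_i(k_i), where (1+x)^4 gives the falling factorial (4)_k; e^{2x} gives (2)^k; (1+x)^3 gives the falling factorial (3)_k.
g_1(k) for k = 0…6: 1, 4, 12, 24, 24, 0, 0.
g_2(k) for k = 0…6: 1, 2, 4, 8, 16, 32, 64.
g_3(k) for k = 0…6: 1, 3, 6, 6, 0, 0, 0.
First combine the last two factors: h(k) = Σ_j C(k,j)·g_2(j)·g_3(k−j) for k = 0…6: 1, 5, 22, 86, 304, 992, 3040.
c_6 = Σ_k C(6,k)·g_1(k)·h(6−k) = 1·1·3040 + 6·4·992 + 15·12·304 + 20·24·86 + 15·24·22 = 3040 + 23808 + 54720 + 41280 + 7920 = 130768.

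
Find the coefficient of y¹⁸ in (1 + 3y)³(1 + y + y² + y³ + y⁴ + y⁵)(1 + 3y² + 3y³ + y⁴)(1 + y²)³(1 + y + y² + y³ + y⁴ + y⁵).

(1 + 3y)³ has coefficients 1,9,27,27 for degrees 0…3.
(1 + y + y² + y³ + y⁴ + y⁵) has coefficients 1,1,1,1,1,1,0,0,0,0,0,0,0,0,0,0,0,0,0 for degrees 0…18.
Multiplying by (1 + 3y² + 3y³ + y⁴) gives running coefficients 1,1,4,7,8,8,7,7,4,1,0,0,0,0,0,0,0,0,0 for degrees 0…18.
Multiplying by (1 + y²)³ gives running coefficients 1,1,7,10,23,32,44,53,53,53,41,32,19,10,4,1,0,0,0 for degrees 0…18.
Finally multiplying by (1 + y + y² + y³ + y⁴ + y⁵), the product of all factors after the first has coefficients 1,2,9,19,42,74,117,169,215,258,276,276,251,208,159,107,66,34,15 for degrees 0…18.
[y¹⁸] = 1·15 + 9·34 + 27·66 + 27·107 = 4992.

4992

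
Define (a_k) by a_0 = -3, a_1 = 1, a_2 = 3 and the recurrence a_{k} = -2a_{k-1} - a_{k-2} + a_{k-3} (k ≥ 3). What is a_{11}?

182

The ordinary generating function has denominator 1 + 2z + z^2 - z^3.
Iterating the recurrence: a_0,…,a_{11} = -3, 1, 3, -10, 18, -23, 18, 5, -51, 115, -174, 182.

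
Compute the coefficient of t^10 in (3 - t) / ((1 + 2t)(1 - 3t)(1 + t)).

Partial fractions give a closed form: a_n = (14/5)·(-2)^n + (6/5)·3^n + (-1)·(-1)^n.
At n = 10: a_10 = 73725.

73725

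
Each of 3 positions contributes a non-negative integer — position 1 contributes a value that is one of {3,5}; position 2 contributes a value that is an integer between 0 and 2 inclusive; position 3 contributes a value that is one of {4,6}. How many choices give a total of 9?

3

The generating function for the choices is (x^3 + x^5)·(1 + x + x^2)·(x^4 + x^6); the count is [x^9].
(x^3 + x^5) has coefficients 0,0,0,1,0,1 for degrees 0…5.
(1 + x + x^2) has coefficients 1,1,1,0,0,0,0,0,0,0 for degrees 0…9.
Finally multiplying by (x^4 + x^6), the product of all factors after the first has coefficients 0,0,0,0,1,1,2,1,1,0 for degrees 0…9.
[x^9] = 1·2 + 1·1 = 3.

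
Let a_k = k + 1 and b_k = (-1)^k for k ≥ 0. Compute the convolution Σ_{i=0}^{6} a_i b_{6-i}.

This is [x^6] in the product of the two ordinary generating functions.
Σ = 1·1 + 2·(-1) + 3·1 + 4·(-1) + 5·1 + 6·(-1) + 7·1 = 4.

4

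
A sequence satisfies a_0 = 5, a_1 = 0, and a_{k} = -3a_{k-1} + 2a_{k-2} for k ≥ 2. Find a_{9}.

-62790

The ordinary generating function has denominator 1 + 3x - 2x^2.
Iterating the recurrence: a_0,…,a_{9} = 5, 0, 10, -30, 110, -390, 1390, -4950, 17630, -62790.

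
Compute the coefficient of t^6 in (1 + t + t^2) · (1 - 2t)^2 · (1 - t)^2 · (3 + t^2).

(1 + t + t^2) has coefficients 1,1,1 for degrees 0…2.
(1 - 2t)^2 has coefficients 1,-4,4,0,0,0,0 for degrees 0…6.
Multiplying by (1 - t)^2 gives running coefficients 1,-6,13,-12,4,0,0 for degrees 0…6.
Finally multiplying by (3 + t^2), the product of all factors after the first has coefficients 3,-18,40,-42,25,-12,4 for degrees 0…6.
[t^6] = 1·4 + 1·(-12) + 1·25 = 17.

17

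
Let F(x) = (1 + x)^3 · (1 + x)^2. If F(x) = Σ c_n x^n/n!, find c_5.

120

The EGF product rule gives c_5 = Σ_{k_1+k_2=5} C(5; k_1,k_2) · ∏ g_i(k_i), where (1+x)^3 gives the falling factorial (3)_k; (1+x)^2 gives the falling factorial (2)_k.
g_1(k) for k = 0…5: 1, 3, 6, 6, 0, 0.
g_2(k) for k = 0…5: 1, 2, 2, 0, 0, 0.
c_5 = Σ_k C(5,k)·g_1(k)·g_2(5−k) = 10·6·2 = 120.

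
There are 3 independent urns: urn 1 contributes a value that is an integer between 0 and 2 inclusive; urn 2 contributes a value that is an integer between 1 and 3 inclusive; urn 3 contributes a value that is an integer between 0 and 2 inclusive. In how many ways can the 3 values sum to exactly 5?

6

The generating function for the choices is (1 + x + x^2)·(x + x^2 + x^3)·(1 + x + x^2); the count is [x^5].
(1 + x + x^2) has coefficients 1,1,1 for degrees 0…2.
(x + x^2 + x^3) has coefficients 0,1,1,1,0,0 for degrees 0…5.
Finally multiplying by (1 + x + x^2), the product of all factors after the first has coefficients 0,1,2,3,2,1 for degrees 0…5.
[x^5] = 1·1 + 1·2 + 1·3 = 6.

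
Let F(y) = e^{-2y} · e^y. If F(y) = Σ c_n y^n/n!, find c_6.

The EGF product rule gives c_6 = Σ_{k_1+k_2=6} C(6; k_1,k_2) · ∏ g_i(k_i), where e^{-2y} gives (-2)^k; e^y gives (1)^k.
g_1(k) for k = 0…6: 1, -2, 4, -8, 16, -32, 64.
g_2(k) for k = 0…6: 1, 1, 1, 1, 1, 1, 1.
c_6 = Σ_k C(6,k)·g_1(k)·g_2(6−k) = 1·1·1 + 6·(-2)·1 + 15·4·1 + 20·(-8)·1 + 15·16·1 + 6·(-32)·1 + 1·64·1 = 1 − 12 + 60 − 160 + 240 − 192 + 64 = 1.

1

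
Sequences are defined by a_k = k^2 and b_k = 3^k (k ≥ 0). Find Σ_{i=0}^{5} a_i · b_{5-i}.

Write out a_i and b_{5-i} for i = 0,…,5 and sum the products.
Σ = 0·243 + 1·81 + 4·27 + 9·9 + 16·3 + 25·1 = 343.

343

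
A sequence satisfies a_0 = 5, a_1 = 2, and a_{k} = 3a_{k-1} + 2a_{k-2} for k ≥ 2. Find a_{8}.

The ordinary generating function has denominator 1 - 3x - 2x^2.
Iterating the recurrence: a_0,…,a_{8} = 5, 2, 16, 52, 188, 668, 2380, 8476, 30188.

30188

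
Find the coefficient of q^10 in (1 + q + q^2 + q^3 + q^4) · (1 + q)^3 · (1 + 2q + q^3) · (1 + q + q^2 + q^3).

(1 + q + q^2 + q^3 + q^4) has coefficients 1,1,1,1,1 for degrees 0…4.
(1 + q)^3 has coefficients 1,3,3,1,0,0,0,0,0,0,0 for degrees 0…10.
Multiplying by (1 + 2q + q^3) gives running coefficients 1,5,9,8,5,3,1,0,0,0,0 for degrees 0…10.
Finally multiplying by (1 + q + q^2 + q^3), the product of all factors after the first has coefficients 1,6,15,23,27,25,17,9,4,1,0 for degrees 0…10.
[q^10] = 1·0 + 1·1 + 1·4 + 1·9 + 1·17 = 31.

31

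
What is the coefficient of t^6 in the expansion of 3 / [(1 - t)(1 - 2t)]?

381

Partial fractions give a closed form: a_n = (-3)·1^n + (6)·2^n.
At n = 6: a_6 = 381.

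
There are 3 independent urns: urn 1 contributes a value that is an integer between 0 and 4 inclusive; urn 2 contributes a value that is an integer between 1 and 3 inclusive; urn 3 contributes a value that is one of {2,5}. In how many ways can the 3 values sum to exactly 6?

4

The generating function for the choices is (1 + t + t^2 + t^3 + t^4)·(t + t^2 + t^3)·(t^2 + t^5); the count is [t^6].
(1 + t + t^2 + t^3 + t^4) has coefficients 1,1,1,1,1 for degrees 0…4.
(t + t^2 + t^3) has coefficients 0,1,1,1,0,0,0 for degrees 0…6.
Finally multiplying by (t^2 + t^5), the product of all factors after the first has coefficients 0,0,0,1,1,1,1 for degrees 0…6.
[t^6] = 1·1 + 1·1 + 1·1 + 1·1 + 1·0 = 4.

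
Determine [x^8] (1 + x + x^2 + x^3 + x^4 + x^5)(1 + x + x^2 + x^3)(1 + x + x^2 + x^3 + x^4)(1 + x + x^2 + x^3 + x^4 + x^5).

90

(1 + x + x^2 + x^3 + x^4 + x^5) has coefficients 1,1,1,1,1,1 for degrees 0…5.
(1 + x + x^2 + x^3) has coefficients 1,1,1,1,0,0,0,0,0 for degrees 0…8.
Multiplying by (1 + x + x^2 + x^3 + x^4) gives running coefficients 1,2,3,4,4,3,2,1,0 for degrees 0…8.
Finally multiplying by (1 + x + x^2 + x^3 + x^4 + x^5), the product of all factors after the first has coefficients 1,3,6,10,14,17,18,17,14 for degrees 0…8.
[x^8] = 1·14 + 1·17 + 1·18 + 1·17 + 1·14 + 1·10 = 90.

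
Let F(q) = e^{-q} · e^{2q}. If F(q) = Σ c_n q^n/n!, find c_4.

The EGF product rule gives c_4 = Σ_{k_1+k_2=4} C(4; k_1,k_2) · ∏ g_i(k_i), where e^{-q} gives (-1)^k; e^{2q} gives (2)^k.
g_1(k) for k = 0…4: 1, -1, 1, -1, 1.
g_2(k) for k = 0…4: 1, 2, 4, 8, 16.
c_4 = Σ_k C(4,k)·g_1(k)·g_2(4−k) = 1·1·16 + 4·(-1)·8 + 6·1·4 + 4·(-1)·2 + 1·1·1 = 16 − 32 + 24 − 8 + 1 = 1.

1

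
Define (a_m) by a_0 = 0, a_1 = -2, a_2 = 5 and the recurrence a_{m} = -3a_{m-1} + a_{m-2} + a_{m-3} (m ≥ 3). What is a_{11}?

The ordinary generating function has denominator 1 + 3q - q^2 - q^3.
Iterating the recurrence: a_0,…,a_{11} = 0, -2, 5, -17, 54, -174, 559, -1797, 5776, -18566, 59677, -191821.

-191821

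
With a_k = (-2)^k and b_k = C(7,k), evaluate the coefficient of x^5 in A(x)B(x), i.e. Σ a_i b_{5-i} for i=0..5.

3

The convolution is the x^5 coefficient of A(x)B(x).
Σ = 1·21 − 2·35 + 4·35 − 8·21 + 16·7 − 32·1 = 3.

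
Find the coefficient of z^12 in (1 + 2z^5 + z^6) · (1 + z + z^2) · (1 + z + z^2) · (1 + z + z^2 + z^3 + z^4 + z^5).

20

(1 + 2z^5 + z^6) has coefficients 1,0,0,0,0,2,1 for degrees 0…6.
(1 + z + z^2) has coefficients 1,1,1,0,0,0,0,0,0,0,0,0,0 for degrees 0…12.
Multiplying by (1 + z + z^2) gives running coefficients 1,2,3,2,1,0,0,0,0,0,0,0,0 for degrees 0…12.
Finally multiplying by (1 + z + z^2 + z^3 + z^4 + z^5), the product of all factors after the first has coefficients 1,3,6,8,9,9,8,6,3,1,0,0,0 for degrees 0…12.
[z^12] = 1·0 + 2·6 + 1·8 = 20.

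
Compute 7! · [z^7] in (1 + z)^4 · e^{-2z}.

320

The EGF product rule gives c_7 = Σ_{k_1+k_2=7} C(7; k_1,k_2) · ∏ g_i(k_i), where (1+z)^4 gives the falling factorial (4)_k; e^{-2z} gives (-2)^k.
g_1(k) for k = 0…7: 1, 4, 12, 24, 24, 0, 0, 0.
g_2(k) for k = 0…7: 1, -2, 4, -8, 16, -32, 64, -128.
c_7 = Σ_k C(7,k)·g_1(k)·g_2(7−k) = 1·1·(-128) + 7·4·64 + 21·12·(-32) + 35·24·16 + 35·24·(-8) = −128 + 1792 − 8064 + 13440 − 6720 = 320.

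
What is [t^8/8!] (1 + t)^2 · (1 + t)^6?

The EGF product rule gives c_8 = Σ_{k_1+k_2=8} C(8; k_1,k_2) · ∏ g_i(k_i), where (1+t)^2 gives the falling factorial (2)_k; (1+t)^6 gives the falling factorial (6)_k.
g_1(k) for k = 0…8: 1, 2, 2, 0, 0, 0, 0, 0, 0.
g_2(k) for k = 0…8: 1, 6, 30, 120, 360, 720, 720, 0, 0.
c_8 = Σ_k C(8,k)·g_1(k)·g_2(8−k) = 28·2·720 = 40320.

40320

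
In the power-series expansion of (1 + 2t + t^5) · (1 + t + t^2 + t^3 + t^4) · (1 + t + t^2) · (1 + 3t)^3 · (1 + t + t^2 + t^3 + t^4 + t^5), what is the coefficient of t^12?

1958

(1 + 2t + t^5) has coefficients 1,2,0,0,0,1 for degrees 0…5.
(1 + t + t^2 + t^3 + t^4) has coefficients 1,1,1,1,1,0,0,0,0,0,0,0,0 for degrees 0…12.
Multiplying by (1 + t + t^2) gives running coefficients 1,2,3,3,3,2,1,0,0,0,0,0,0 for degrees 0…12.
Multiplying by (1 + 3t)^3 gives running coefficients 1,11,48,111,165,191,181,144,81,27,0,0,0 for degrees 0…12.
Finally multiplying by (1 + t + t^2 + t^3 + t^4 + t^5), the product of all factors after the first has coefficients 1,12,60,171,336,527,707,840,873,789,624,433,252 for degrees 0…12.
[t^12] = 1·252 + 2·433 + 1·840 = 1958.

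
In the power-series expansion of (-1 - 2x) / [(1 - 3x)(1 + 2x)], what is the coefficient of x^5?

Partial fractions give a closed form: a_n = (-1)·3^n.
At n = 5: a_5 = -243.

-243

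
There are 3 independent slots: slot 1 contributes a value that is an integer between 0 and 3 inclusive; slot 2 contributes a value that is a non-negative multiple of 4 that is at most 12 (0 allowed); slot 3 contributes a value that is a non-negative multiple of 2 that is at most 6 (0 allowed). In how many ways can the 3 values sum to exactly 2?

The generating function for the choices is (1 + z + z² + z³)·(1 + z⁴ + z⁸ + z¹²)·(1 + z² + z⁴ + z⁶); the count is [z²].
(1 + z + z² + z³) has coefficients 1,1,1 for degrees 0…2.
(1 + z⁴ + z⁸ + z¹²) has coefficients 1,0,0 for degrees 0…2.
Finally multiplying by (1 + z² + z⁴ + z⁶), the product of all factors after the first has coefficients 1,0,1 for degrees 0…2.
[z²] = 1·1 + 1·0 + 1·1 = 2.

2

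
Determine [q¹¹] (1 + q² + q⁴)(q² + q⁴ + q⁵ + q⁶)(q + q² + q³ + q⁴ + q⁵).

(1 + q² + q⁴) has coefficients 1,0,1,0,1 for degrees 0…4.
(q² + q⁴ + q⁵ + q⁶) has coefficients 0,0,1,0,1,1,1,0,0,0,0,0 for degrees 0…11.
Finally multiplying by (q + q² + q³ + q⁴ + q⁵), the product of all factors after the first has coefficients 0,0,0,1,1,2,3,4,3,3,2,1 for degrees 0…11.
[q¹¹] = 1·1 + 1·3 + 1·4 = 8.

8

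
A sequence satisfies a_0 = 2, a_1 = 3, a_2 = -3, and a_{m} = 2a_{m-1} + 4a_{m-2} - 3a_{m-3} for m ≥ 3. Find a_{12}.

-96942

The ordinary generating function has denominator 1 - 2t - 4t^2 + 3t^3.
Iterating the recurrence: a_0,…,a_{12} = 2, 3, -3, 0, -21, -33, -150, -369, -1239, -3504, -10857, -32013, -96942.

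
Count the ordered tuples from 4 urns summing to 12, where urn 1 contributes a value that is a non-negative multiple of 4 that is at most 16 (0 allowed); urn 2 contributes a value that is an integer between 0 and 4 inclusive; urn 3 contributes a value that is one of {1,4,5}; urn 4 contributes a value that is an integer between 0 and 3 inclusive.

The generating function for the choices is (1 + z⁴ + z⁸ + z¹² + z¹⁶)·(1 + z + z² + z³ + z⁴)·(z + z⁴ + z⁵)·(1 + z + z² + z³); the count is [z¹²].
(1 + z⁴ + z⁸ + z¹² + z¹⁶) has coefficients 1,0,0,0,1,0,0,0,1,0,0,0,1 for degrees 0…12.
(1 + z + z² + z³ + z⁴) has coefficients 1,1,1,1,1,0,0,0,0,0,0,0,0 for degrees 0…12.
Multiplying by (z + z⁴ + z⁵) gives running coefficients 0,1,1,1,2,3,2,2,2,1,0,0,0 for degrees 0…12.
Finally multiplying by (1 + z + z² + z³), the product of all factors after the first has coefficients 0,1,2,3,5,7,8,9,9,7,5,3,1 for degrees 0…12.
[z¹²] = 1·1 + 1·9 + 1·5 + 1·0 = 15.

15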